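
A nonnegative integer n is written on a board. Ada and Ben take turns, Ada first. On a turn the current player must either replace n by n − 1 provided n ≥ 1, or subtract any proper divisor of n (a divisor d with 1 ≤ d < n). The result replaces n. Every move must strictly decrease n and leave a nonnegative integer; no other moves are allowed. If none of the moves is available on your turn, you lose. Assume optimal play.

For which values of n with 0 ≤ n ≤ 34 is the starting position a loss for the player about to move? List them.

0, 2, 5, 7, 9, 11, 13, 15, 17, 19, 21, 23, 25, 27, 29, 31, 33

Compute win/loss labels from the base case upward. A position with no move is L. Any other position is W if it can reach an L in one move, else L.
n=0: no move → L
n=1: →0(L), so W
n=2: →1(W) only, which is W, so L
n=3: →2(L), so W
n=4: →2(L), so W
n=5: →4(W) only, which is W, so L
n=6: →5(L), so W
n=7: →6(W) only, which is W, so L
n=8: →7(L), so W
n=9: →6(W), 8(W) — all W, so L
n=10: →5(L), so W
n=11: →10(W) only, which is W, so L
n=12: →9(L), so W
n=13: →12(W) only, which is W, so L
n=14: →7(L), so W
n=15: →10(W), 12(W), 14(W) — all W, so L
n=16: →15(L), so W
n=17: →16(W) only, which is W, so L
n=18: →9(L), so W
n=19: →18(W) only, which is W, so L
n=20: →15(L), so W
n=21: →14(W), 18(W), 20(W) — all W, so L
n=22: →11(L), so W
n=23: →22(W) only, which is W, so L
n=24: →21(L), so W
n=25: →20(W), 24(W) — all W, so L
n=26: →13(L), so W
n=27: →18(W), 24(W), 26(W) — all W, so L
n=28: →21(L), so W
n=29: →28(W) only, which is W, so L
n=30: →15(L), so W
n=31: →30(W) only, which is W, so L
n=32: →31(L), so W
n=33: →22(W), 30(W), 32(W) — all W, so L
n=34: →17(L), so W
Reading off the rows marked L gives the requested list; there are 17 such values of n.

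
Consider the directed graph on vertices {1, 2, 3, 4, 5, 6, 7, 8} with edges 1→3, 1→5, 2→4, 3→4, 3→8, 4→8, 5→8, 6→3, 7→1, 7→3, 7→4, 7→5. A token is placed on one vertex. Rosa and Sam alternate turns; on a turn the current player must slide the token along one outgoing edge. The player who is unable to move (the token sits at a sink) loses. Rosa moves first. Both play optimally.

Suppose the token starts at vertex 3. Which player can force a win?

Rosa wins.

Positions with no move are L. A position that does have a move is losing for the player to move precisely when every available move leads to a winning position for the opponent. Fill in the labels:
Every edge goes from a vertex to one that appears earlier in the order 8, 4, 3, 6, 5, 1, 7, 2, so processing vertices in that order labels each vertex after all of its successors.
8: no outgoing edge → L
4: can move to 8, which is L ⇒ W
3: can move to 8, which is L ⇒ W
6: the only move is to 3(W), a W ⇒ L
5: can move to 8, which is L ⇒ W
1: moves to 5(W), 3(W); every one is W ⇒ L
7: can move to 1, which is L ⇒ W
2: the only move is to 4(W), a W ⇒ L
From 3 Rosa can move to 8, reaching an L position.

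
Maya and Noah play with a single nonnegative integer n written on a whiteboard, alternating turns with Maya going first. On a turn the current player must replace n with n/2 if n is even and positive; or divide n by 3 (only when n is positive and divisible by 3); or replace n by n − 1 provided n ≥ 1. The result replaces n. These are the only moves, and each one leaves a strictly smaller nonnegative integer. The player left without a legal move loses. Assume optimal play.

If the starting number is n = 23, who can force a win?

Work bottom-up. With no move the player to move loses. Otherwise the position is W if at least one move leads to an L position for the opponent, and L if every move leads to a W.
n=0: no move → L
n=1: can move to 0, which is L ⇒ W
n=2: the only move is to 1(W), a W ⇒ L
n=3: can move to 2, which is L ⇒ W
n=4: can move to 2, which is L ⇒ W
n=5: the only move is to 4(W), a W ⇒ L
n=6: can move to 2, which is L ⇒ W
n=7: the only move is to 6(W), a W ⇒ L
n=8: can move to 7, which is L ⇒ W
n=9: moves to 3(W), 8(W); every one is W ⇒ L
n=10: can move to 5, which is L ⇒ W
n=11: the only move is to 10(W), a W ⇒ L
n=12: can move to 11, which is L ⇒ W
n=13: the only move is to 12(W), a W ⇒ L
n=14: can move to 7, which is L ⇒ W
n=15: can move to 5, which is L ⇒ W
n=16: moves to 8(W), 15(W); every one is W ⇒ L
n=17: can move to 16, which is L ⇒ W
n=18: can move to 9, which is L ⇒ W
n=19: the only move is to 18(W), a W ⇒ L
n=20: can move to 19, which is L ⇒ W
n=21: can move to 7, which is L ⇒ W
n=22: can move to 11, which is L ⇒ W
n=23: the only move is to 22(W), a W ⇒ L
Every move from 23 reaches a W position, so the mover loses.

Noah wins.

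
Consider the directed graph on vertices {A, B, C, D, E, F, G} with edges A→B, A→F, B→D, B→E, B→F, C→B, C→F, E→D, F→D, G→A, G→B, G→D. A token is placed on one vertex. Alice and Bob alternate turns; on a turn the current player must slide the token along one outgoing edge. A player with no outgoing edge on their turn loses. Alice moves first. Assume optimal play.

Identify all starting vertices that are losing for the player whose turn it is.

Label each position W (a win for the player to move) or L (a loss). A position with no legal move is L; any other position is W exactly when some move reaches an L, and L when every move reaches a W.
Every edge goes from a vertex to one that appears earlier in the order D, F, E, B, C, A, G, so processing vertices in that order labels each vertex after all of its successors.
D: no outgoing edge → L
F: W (go to D, an L position)
E: W (go to D, an L position)
B: W (go to D, an L position)
C: L (options B(W), F(W) are all W)
A: L (options B(W), F(W) are all W)
G: W (go to A, an L position)
The losing starting vertices are exactly the entries labelled L in this table (3 of them).

A, C, D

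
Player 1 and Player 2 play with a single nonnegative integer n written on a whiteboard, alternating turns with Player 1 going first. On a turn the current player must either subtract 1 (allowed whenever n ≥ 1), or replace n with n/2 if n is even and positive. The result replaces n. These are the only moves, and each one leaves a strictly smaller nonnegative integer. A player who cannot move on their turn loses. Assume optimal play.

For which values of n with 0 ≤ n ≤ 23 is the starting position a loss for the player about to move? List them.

0, 2, 5, 7, 9, 11, 13, 15, 17, 19, 21, 23

Compute win/loss labels from the base case upward. A position with no move is L. Any other position is W if it can reach an L in one move, else L.
n=0: no move → L
n=1: →0(L), so W
n=2: →1(W) only, which is W, so L
n=3: →2(L), so W
n=4: →2(L), so W
n=5: →4(W) only, which is W, so L
n=6: →5(L), so W
n=7: →6(W) only, which is W, so L
n=8: →7(L), so W
n=9: →8(W) only, which is W, so L
n=10: →5(L), so W
n=11: →10(W) only, which is W, so L
n=12: →11(L), so W
n=13: →12(W) only, which is W, so L
n=14: →7(L), so W
n=15: →14(W) only, which is W, so L
n=16: →15(L), so W
n=17: →16(W) only, which is W, so L
n=18: →9(L), so W
n=19: →18(W) only, which is W, so L
n=20: →19(L), so W
n=21: →20(W) only, which is W, so L
n=22: →11(L), so W
n=23: →22(W) only, which is W, so L
Reading off the rows marked L gives the requested list; there are 12 such values of n.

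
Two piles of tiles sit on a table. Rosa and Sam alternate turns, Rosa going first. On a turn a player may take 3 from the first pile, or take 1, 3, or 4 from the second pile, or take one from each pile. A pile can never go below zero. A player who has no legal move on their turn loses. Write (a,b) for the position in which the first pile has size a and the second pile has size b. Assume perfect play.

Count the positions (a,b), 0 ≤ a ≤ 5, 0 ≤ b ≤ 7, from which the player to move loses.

Classify positions by backward induction: terminal positions (no move available) are L. From any other position, the mover wins iff some move reaches an L.
Every move lowers a or b (never raises either), so fill the grid row by row in increasing a, and left to right within a row: each cell's successors are then already labelled.
      b=0  b=1  b=2  b=3  b=4  b=5  b=6  b=7
a=0:    L    W    L    W    W    W    W    L
a=1:    L    W    L    W    W    W    W    L
a=2:    L    W    L    W    W    W    W    L
a=3:    W    W    W    W    L    W    L    W
a=4:    W    L    W    L    W    W    W    W
a=5:    W    L    W    L    W    W    W    W
Cells with no legal move (terminal, hence L): (0,0), (1,0), (2,0).
The remaining L cells, each justified by listing all of its moves:
(0,2): →(0,1)(W) only, which is W, so L
(0,7): →(0,6)(W), (0,4)(W), (0,3)(W) — all W, so L
(1,2): →(1,1)(W), (0,1)(W) — all W, so L
(1,7): →(1,6)(W), (1,4)(W), (1,3)(W), (0,6)(W) — all W, so L
(2,2): →(2,1)(W), (1,1)(W) — all W, so L
(2,7): →(2,6)(W), (2,4)(W), (2,3)(W), (1,6)(W) — all W, so L
(3,4): →(0,4)(W), (3,3)(W), (3,1)(W), (3,0)(W), (2,3)(W) — all W, so L
(3,6): →(0,6)(W), (3,5)(W), (3,3)(W), (3,2)(W), (2,5)(W) — all W, so L
(4,1): →(1,1)(W), (4,0)(W), (3,0)(W) — all W, so L
(4,3): →(1,3)(W), (4,2)(W), (4,0)(W), (3,2)(W) — all W, so L
(5,1): →(2,1)(W), (5,0)(W), (4,0)(W) — all W, so L
(5,3): →(2,3)(W), (5,2)(W), (5,0)(W), (4,2)(W) — all W, so L
Every other cell has at least one move into one of the L cells above, so it is W.
L cells per row: a=0: 3, a=1: 3, a=2: 3, a=3: 2, a=4: 2, a=5: 2; total 15.

15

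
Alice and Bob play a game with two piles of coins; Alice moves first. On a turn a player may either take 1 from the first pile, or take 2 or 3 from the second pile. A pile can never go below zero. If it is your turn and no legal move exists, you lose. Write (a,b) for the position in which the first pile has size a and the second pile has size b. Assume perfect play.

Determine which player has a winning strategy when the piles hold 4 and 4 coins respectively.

Work bottom-up. With no move the player to move loses. Otherwise the position is W if at least one move leads to an L position for the opponent, and L if every move leads to a W.
No move ever increases a pile, so every position that can arise here has a ≤ 4 and b ≤ 4; it is enough to label the cells with 0 ≤ a ≤ 4 and 0 ≤ b ≤ 4.
Every move lowers a or b (never raises either), so fill the grid row by row in increasing a, and left to right within a row: each cell's successors are then already labelled.
      b=0  b=1  b=2  b=3  b=4
a=0:    L    L    W    W    W
a=1:    W    W    L    L    W
a=2:    L    L    W    W    W
a=3:    W    W    L    L    W
a=4:    L    L    W    W    W
Cells with no legal move (terminal, hence L): (0,0), (0,1).
The remaining L cells, each justified by listing all of its moves:
(1,2): moves to (0,2)(W), (1,0)(W); every one is W ⇒ L
(1,3): moves to (0,3)(W), (1,1)(W), (1,0)(W); every one is W ⇒ L
(2,0): the only move is to (1,0)(W), a W ⇒ L
(2,1): the only move is to (1,1)(W), a W ⇒ L
(3,2): moves to (2,2)(W), (3,0)(W); every one is W ⇒ L
(3,3): moves to (2,3)(W), (3,1)(W), (3,0)(W); every one is W ⇒ L
(4,0): the only move is to (3,0)(W), a W ⇒ L
(4,1): the only move is to (3,1)(W), a W ⇒ L
Every other cell has at least one move into one of the L cells above, so it is W.
The starting position (4,4) is W: Alice should move to (4,1), handing over an L position.

Alice wins.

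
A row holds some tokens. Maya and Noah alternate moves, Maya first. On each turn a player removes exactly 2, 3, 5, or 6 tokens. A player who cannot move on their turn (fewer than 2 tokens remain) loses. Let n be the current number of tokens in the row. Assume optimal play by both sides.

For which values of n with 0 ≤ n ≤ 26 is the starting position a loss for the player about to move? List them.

Use the standard recursion: the mover loses at a terminal position; elsewhere, the mover wins exactly when some move hands the opponent an L position.
n=0: no move → L
n=1: no move → L
n=2: reaches L-position 0 → W
n=3: reaches L-position 1 → W
n=4: reaches L-position 1 → W
n=5: reaches L-position 0 → W
n=6: reaches L-position 1 → W
n=7: reaches L-position 1 → W
n=8: only reaches 6(W), 5(W), 3(W), 2(W), all W → L
n=9: only reaches 7(W), 6(W), 4(W), 3(W), all W → L
n=10: reaches L-position 8 → W
n=11: reaches L-position 9 → W
n=12: reaches L-position 9 → W
n=13: reaches L-position 8 → W
n=14: reaches L-position 9 → W
n=15: reaches L-position 9 → W
n=16: only reaches 14(W), 13(W), 11(W), 10(W), all W → L
n=17: only reaches 15(W), 14(W), 12(W), 11(W), all W → L
n=18: reaches L-position 16 → W
n=19: reaches L-position 17 → W
n=20: reaches L-position 17 → W
n=21: reaches L-position 16 → W
n=22: reaches L-position 17 → W
n=23: reaches L-position 17 → W
n=24: only reaches 22(W), 21(W), 19(W), 18(W), all W → L
n=25: only reaches 23(W), 22(W), 20(W), 19(W), all W → L
n=26: reaches L-position 24 → W
Reading off the rows marked L gives the requested list; there are 8 such values of n.

0, 1, 8, 9, 16, 17, 24, 25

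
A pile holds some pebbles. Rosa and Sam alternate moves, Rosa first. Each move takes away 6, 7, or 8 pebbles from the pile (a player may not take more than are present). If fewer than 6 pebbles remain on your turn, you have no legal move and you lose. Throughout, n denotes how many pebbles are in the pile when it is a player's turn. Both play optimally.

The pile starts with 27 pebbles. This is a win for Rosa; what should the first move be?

Work bottom-up. With no move the player to move loses. Otherwise the position is W if at least one move leads to an L position for the opponent, and L if every move leads to a W.
n=0: no move → L
n=1: no move → L
n=2: no move → L
n=3: no move → L
n=4: no move → L
n=5: no move → L
n=6: reaches L-position 0 → W
n=7: reaches L-position 1 → W
n=8: reaches L-position 2 → W
n=9: reaches L-position 3 → W
n=10: reaches L-position 4 → W
n=11: reaches L-position 5 → W
n=12: reaches L-position 5 → W
n=13: reaches L-position 5 → W
n=14: only reaches 8(W), 7(W), 6(W), all W → L
n=15: only reaches 9(W), 8(W), 7(W), all W → L
n=16: only reaches 10(W), 9(W), 8(W), all W → L
n=17: only reaches 11(W), 10(W), 9(W), all W → L
n=18: only reaches 12(W), 11(W), 10(W), all W → L
n=19: only reaches 13(W), 12(W), 11(W), all W → L
n=20: reaches L-position 14 → W
n=21: reaches L-position 15 → W
n=22: reaches L-position 16 → W
n=23: reaches L-position 17 → W
n=24: reaches L-position 18 → W
n=25: reaches L-position 19 → W
n=26: reaches L-position 19 → W
n=27: reaches L-position 19 → W
From 27, the L positions reachable in one move are: 19.

Remove 8, leaving 19.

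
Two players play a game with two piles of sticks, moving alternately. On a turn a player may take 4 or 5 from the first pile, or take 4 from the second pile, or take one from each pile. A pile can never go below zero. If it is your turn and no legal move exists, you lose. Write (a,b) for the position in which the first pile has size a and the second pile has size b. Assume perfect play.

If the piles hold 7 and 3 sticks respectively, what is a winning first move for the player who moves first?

Classify positions by backward induction: terminal positions (no move available) are L. From any other position, the mover wins iff some move reaches an L.
No move ever increases a pile, so every position that can arise here has a ≤ 7 and b ≤ 3; it is enough to label the cells with 0 ≤ a ≤ 7 and 0 ≤ b ≤ 3.
Every move lowers a or b (never raises either), so fill the grid row by row in increasing a, and left to right within a row: each cell's successors are then already labelled.
      b=0  b=1  b=2  b=3
a=0:    L    L    L    L
a=1:    L    W    W    W
a=2:    L    W    L    L
a=3:    L    W    L    W
a=4:    W    W    W    W
a=5:    W    W    W    W
a=6:    W    L    W    W
a=7:    W    L    W    W
Cells with no legal move (terminal, hence L): (0,0), (0,1), (0,2), (0,3), (1,0), (2,0), (3,0).
The remaining L cells, each justified by listing all of its moves:
(2,2): only reaches (1,1)(W), which is W → L
(2,3): only reaches (1,2)(W), which is W → L
(3,2): only reaches (2,1)(W), which is W → L
(6,1): only reaches (2,1)(W), (1,1)(W), (5,0)(W), all W → L
(7,1): only reaches (3,1)(W), (2,1)(W), (6,0)(W), all W → L
Every other cell has at least one move into one of the L cells above, so it is W.
From (7,3), the L positions reachable in one move are: (2,3).

Move to (2,3).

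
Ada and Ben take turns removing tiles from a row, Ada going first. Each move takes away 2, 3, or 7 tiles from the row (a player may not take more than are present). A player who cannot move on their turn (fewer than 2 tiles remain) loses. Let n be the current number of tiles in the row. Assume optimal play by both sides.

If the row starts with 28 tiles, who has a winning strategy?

Ada wins.

Work bottom-up. With no move the player to move loses. Otherwise the position is W if at least one move leads to an L position for the opponent, and L if every move leads to a W.
n=0: no move → L
n=1: no move → L
n=2: reaches L-position 0 → W
n=3: reaches L-position 1 → W
n=4: reaches L-position 1 → W
n=5: only reaches 3(W), 2(W), all W → L
n=6: only reaches 4(W), 3(W), all W → L
n=7: reaches L-position 5 → W
n=8: reaches L-position 6 → W
n=9: reaches L-position 6 → W
n=10: only reaches 8(W), 7(W), 3(W), all W → L
n=11: only reaches 9(W), 8(W), 4(W), all W → L
n=12: reaches L-position 10 → W
n=13: reaches L-position 11 → W
n=14: reaches L-position 11 → W
n=15: only reaches 13(W), 12(W), 8(W), all W → L
n=16: only reaches 14(W), 13(W), 9(W), all W → L
n=17: reaches L-position 15 → W
n=18: reaches L-position 16 → W
n=19: reaches L-position 16 → W
n=20: only reaches 18(W), 17(W), 13(W), all W → L
n=21: only reaches 19(W), 18(W), 14(W), all W → L
n=22: reaches L-position 20 → W
n=23: reaches L-position 21 → W
n=24: reaches L-position 21 → W
n=25: only reaches 23(W), 22(W), 18(W), all W → L
n=26: only reaches 24(W), 23(W), 19(W), all W → L
n=27: reaches L-position 25 → W
n=28: reaches L-position 26 → W
From 28 Ada can remove 2, leaving 26, reaching an L position.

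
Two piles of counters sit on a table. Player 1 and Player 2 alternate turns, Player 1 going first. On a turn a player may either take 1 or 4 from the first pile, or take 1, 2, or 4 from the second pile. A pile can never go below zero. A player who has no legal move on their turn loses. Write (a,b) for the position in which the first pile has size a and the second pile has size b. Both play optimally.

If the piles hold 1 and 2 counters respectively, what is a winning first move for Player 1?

Move to (1,1).

Work bottom-up. With no move the player to move loses. Otherwise the position is W if at least one move leads to an L position for the opponent, and L if every move leads to a W.
No move ever increases a pile, so every position that can arise here has a ≤ 1 and b ≤ 2; it is enough to label the cells with 0 ≤ a ≤ 1 and 0 ≤ b ≤ 2.
Every move lowers a or b (never raises either), so fill the grid row by row in increasing a, and left to right within a row: each cell's successors are then already labelled.
      b=0  b=1  b=2
a=0:    L    W    W
a=1:    W    L    W
Cells with no legal move (terminal, hence L): (0,0).
The remaining L cells, each justified by listing all of its moves:
(1,1): moves to (0,1)(W), (1,0)(W); every one is W ⇒ L
Every other cell has at least one move into one of the L cells above, so it is W.
From (1,2), the L positions reachable in one move are: (1,1).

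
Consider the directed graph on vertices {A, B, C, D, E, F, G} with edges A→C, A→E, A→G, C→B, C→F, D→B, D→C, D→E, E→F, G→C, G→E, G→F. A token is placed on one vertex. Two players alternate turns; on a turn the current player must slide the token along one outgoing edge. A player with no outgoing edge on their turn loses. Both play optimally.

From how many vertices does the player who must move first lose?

3

Use the standard recursion: the mover loses at a terminal position; elsewhere, the mover wins exactly when some move hands the opponent an L position.
Every edge goes from a vertex to one that appears earlier in the order B, F, C, E, G, A, D, so processing vertices in that order labels each vertex after all of its successors.
B: no outgoing edge → L
F: no outgoing edge → L
C: can move to F, which is L ⇒ W
E: can move to F, which is L ⇒ W
G: can move to F, which is L ⇒ W
A: moves to G(W), E(W), C(W); every one is W ⇒ L
D: can move to B, which is L ⇒ W
The L vertices are A, B, F; that is 3 in all.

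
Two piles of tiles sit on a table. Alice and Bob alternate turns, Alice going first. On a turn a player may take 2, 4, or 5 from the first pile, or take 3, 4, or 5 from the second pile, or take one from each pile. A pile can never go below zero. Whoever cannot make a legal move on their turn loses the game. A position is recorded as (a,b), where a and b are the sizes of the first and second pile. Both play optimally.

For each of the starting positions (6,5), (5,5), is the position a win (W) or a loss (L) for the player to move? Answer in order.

Classify positions by backward induction: terminal positions (no move available) are L. From any other position, the mover wins iff some move reaches an L.
No move ever increases a pile, so every position that can arise here has a ≤ 6 and b ≤ 5; it is enough to label the cells with 0 ≤ a ≤ 6 and 0 ≤ b ≤ 5.
Every move lowers a or b (never raises either), so fill the grid row by row in increasing a, and left to right within a row: each cell's successors are then already labelled.
      b=0  b=1  b=2  b=3  b=4  b=5
a=0:    L    L    L    W    W    W
a=1:    L    W    W    W    W    W
a=2:    W    W    W    L    L    L
a=3:    W    L    L    L    W    W
a=4:    W    W    W    W    W    W
a=5:    W    W    W    W    L    L
a=6:    W    L    L    W    W    W
Cells with no legal move (terminal, hence L): (0,0), (0,1), (0,2), (1,0).
The remaining L cells, each justified by listing all of its moves:
(2,3): moves to (0,3)(W), (2,0)(W), (1,2)(W); every one is W ⇒ L
(2,4): moves to (0,4)(W), (2,1)(W), (2,0)(W), (1,3)(W); every one is W ⇒ L
(2,5): moves to (0,5)(W), (2,2)(W), (2,1)(W), (2,0)(W), (1,4)(W); every one is W ⇒ L
(3,1): moves to (1,1)(W), (2,0)(W); every one is W ⇒ L
(3,2): moves to (1,2)(W), (2,1)(W); every one is W ⇒ L
(3,3): moves to (1,3)(W), (3,0)(W), (2,2)(W); every one is W ⇒ L
(5,4): moves to (3,4)(W), (1,4)(W), (0,4)(W), (5,1)(W), (5,0)(W), (4,3)(W); every one is W ⇒ L
(5,5): moves to (3,5)(W), (1,5)(W), (0,5)(W), (5,2)(W), (5,1)(W), (5,0)(W), (4,4)(W); every one is W ⇒ L
(6,1): moves to (4,1)(W), (2,1)(W), (1,1)(W), (5,0)(W); every one is W ⇒ L
(6,2): moves to (4,2)(W), (2,2)(W), (1,2)(W), (5,1)(W); every one is W ⇒ L
Every other cell has at least one move into one of the L cells above, so it is W.
(6,5): the move to (2,5) reaches an L cell, so W
(5,5): one of the L cells justified above, so L

(6,5): W, (5,5): L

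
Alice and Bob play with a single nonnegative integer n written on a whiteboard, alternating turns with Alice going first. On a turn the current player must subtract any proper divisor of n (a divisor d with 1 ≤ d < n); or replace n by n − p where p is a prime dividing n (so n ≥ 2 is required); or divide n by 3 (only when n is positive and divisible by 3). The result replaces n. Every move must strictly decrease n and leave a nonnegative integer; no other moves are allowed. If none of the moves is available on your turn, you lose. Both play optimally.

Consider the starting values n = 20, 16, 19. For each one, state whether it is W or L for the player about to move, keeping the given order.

20: L, 16: W, 19: W

Compute win/loss labels from the base case upward. A position with no move is L. Any other position is W if it can reach an L in one move, else L.
n=0: no move → L
n=1: no move → L
n=2: reaches L-position 0 → W
n=3: reaches L-position 0 → W
n=4: only reaches 2(W), 3(W), all W → L
n=5: reaches L-position 0 → W
n=6: reaches L-position 4 → W
n=7: reaches L-position 0 → W
n=8: reaches L-position 4 → W
n=9: only reaches 3(W), 6(W), 8(W), all W → L
n=10: reaches L-position 9 → W
n=11: reaches L-position 0 → W
n=12: reaches L-position 4 → W
n=13: reaches L-position 0 → W
n=14: only reaches 7(W), 12(W), 13(W), all W → L
n=15: reaches L-position 14 → W
n=16: reaches L-position 14 → W
n=17: reaches L-position 0 → W
n=18: reaches L-position 9 → W
n=19: reaches L-position 0 → W
n=20: only reaches 10(W), 15(W), 16(W), 18(W), 19(W), all W → L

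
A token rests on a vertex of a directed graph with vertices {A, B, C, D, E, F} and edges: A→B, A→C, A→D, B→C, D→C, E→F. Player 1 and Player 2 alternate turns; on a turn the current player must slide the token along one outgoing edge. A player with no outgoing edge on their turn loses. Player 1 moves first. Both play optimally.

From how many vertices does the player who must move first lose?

2

Build the W/L table. Terminal = L. A non-terminal position is W if it has a move to some L; otherwise it is L.
Every edge goes from a vertex to one that appears earlier in the order C, F, D, B, A, E, so processing vertices in that order labels each vertex after all of its successors.
C: no outgoing edge → L
F: no outgoing edge → L
D: →C(L), so W
B: →C(L), so W
A: →C(L), so W
E: →F(L), so W
The L vertices are C, F; that is 2 in all.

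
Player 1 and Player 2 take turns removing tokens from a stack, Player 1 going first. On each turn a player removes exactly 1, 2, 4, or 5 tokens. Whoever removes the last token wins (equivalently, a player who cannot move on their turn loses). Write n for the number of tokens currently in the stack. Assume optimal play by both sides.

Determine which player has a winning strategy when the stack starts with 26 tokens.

Build the W/L table. Terminal = L. A non-terminal position is W if it has a move to some L; otherwise it is L.
n=0: no move → L
n=1: →0(L), so W
n=2: →0(L), so W
n=3: →2(W), 1(W) — all W, so L
n=4: →3(L), so W
n=5: →3(L), so W
n=6: →5(W), 4(W), 2(W), 1(W) — all W, so L
n=7: →6(L), so W
n=8: →6(L), so W
n=9: →8(W), 7(W), 5(W), 4(W) — all W, so L
n=10: →9(L), so W
n=11: →9(L), so W
n=12: →11(W), 10(W), 8(W), 7(W) — all W, so L
n=13: →12(L), so W
n=14: →12(L), so W
n=15: →14(W), 13(W), 11(W), 10(W) — all W, so L
n=16: →15(L), so W
n=17: →15(L), so W
n=18: →17(W), 16(W), 14(W), 13(W) — all W, so L
n=19: →18(L), so W
n=20: →18(L), so W
n=21: →20(W), 19(W), 17(W), 16(W) — all W, so L
n=22: →21(L), so W
n=23: →21(L), so W
n=24: →23(W), 22(W), 20(W), 19(W) — all W, so L
n=25: →24(L), so W
n=26: →24(L), so W
The starting position 26 is W: Player 1 should remove 2, leaving 24, handing over an L position.

Player 1 wins.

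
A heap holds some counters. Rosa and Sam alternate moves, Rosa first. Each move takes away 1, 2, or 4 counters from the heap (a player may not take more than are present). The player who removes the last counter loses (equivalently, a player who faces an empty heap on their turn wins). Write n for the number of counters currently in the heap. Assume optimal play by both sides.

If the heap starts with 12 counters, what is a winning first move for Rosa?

Build the W/L table. Terminal = W. A non-terminal position is W if it has a move to some L; otherwise it is L.
n=0: no move; the opponent has just taken the last counter and therefore loses → W
n=1: only reaches 0(W), which is W → L
n=2: reaches L-position 1 → W
n=3: reaches L-position 1 → W
n=4: only reaches 3(W), 2(W), 0(W), all W → L
n=5: reaches L-position 4 → W
n=6: reaches L-position 4 → W
n=7: only reaches 6(W), 5(W), 3(W), all W → L
n=8: reaches L-position 7 → W
n=9: reaches L-position 7 → W
n=10: only reaches 9(W), 8(W), 6(W), all W → L
n=11: reaches L-position 10 → W
n=12: reaches L-position 10 → W
From 12, the L positions reachable in one move are: 10.

Remove 2, leaving 10.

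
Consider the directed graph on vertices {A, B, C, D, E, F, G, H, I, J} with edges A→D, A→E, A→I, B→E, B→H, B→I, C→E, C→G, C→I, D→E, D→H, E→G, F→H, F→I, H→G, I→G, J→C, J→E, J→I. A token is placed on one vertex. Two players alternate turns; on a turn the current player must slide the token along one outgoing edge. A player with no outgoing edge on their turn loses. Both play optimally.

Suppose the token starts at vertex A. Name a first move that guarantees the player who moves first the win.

Compute win/loss labels from the base case upward. A position with no move is L. Any other position is W if it can reach an L in one move, else L.
Every edge goes from a vertex to one that appears earlier in the order G, I, E, H, C, D, B, F, A, J, so processing vertices in that order labels each vertex after all of its successors.
G: no outgoing edge → L
I: →G(L), so W
E: →G(L), so W
H: →G(L), so W
C: →G(L), so W
D: →H(W), E(W) — all W, so L
B: →H(W), E(W), I(W) — all W, so L
F: →H(W), I(W) — all W, so L
A: →D(L), so W
J: →C(W), E(W), I(W) — all W, so L
From A, the L positions reachable in one move are: D.

Move to D.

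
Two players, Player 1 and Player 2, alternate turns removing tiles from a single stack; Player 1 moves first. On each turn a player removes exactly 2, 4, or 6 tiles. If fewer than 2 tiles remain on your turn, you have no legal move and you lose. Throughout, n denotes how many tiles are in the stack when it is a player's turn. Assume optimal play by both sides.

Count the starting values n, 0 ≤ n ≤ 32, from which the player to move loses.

Compute win/loss labels from the base case upward. A position with no move is L. Any other position is W if it can reach an L in one move, else L.
n=0: no move → L
n=1: no move → L
n=2: →0(L), so W
n=3: →1(L), so W
n=4: →0(L), so W
n=5: →1(L), so W
n=6: →0(L), so W
n=7: →1(L), so W
n=8: →6(W), 4(W), 2(W) — all W, so L
n=9: →7(W), 5(W), 3(W) — all W, so L
n=10: →8(L), so W
n=11: →9(L), so W
n=12: →8(L), so W
n=13: →9(L), so W
n=14: →8(L), so W
n=15: →9(L), so W
n=16: →14(W), 12(W), 10(W) — all W, so L
n=17: →15(W), 13(W), 11(W) — all W, so L
n=18: →16(L), so W
n=19: →17(L), so W
n=20: →16(L), so W
n=21: →17(L), so W
n=22: →16(L), so W
n=23: →17(L), so W
n=24: →22(W), 20(W), 18(W) — all W, so L
n=25: →23(W), 21(W), 19(W) — all W, so L
n=26: →24(L), so W
n=27: →25(L), so W
n=28: →24(L), so W
n=29: →25(L), so W
n=30: →24(L), so W
n=31: →25(L), so W
n=32: →30(W), 28(W), 26(W) — all W, so L
L entries with 0 ≤ n ≤ 32: n = 0, 1, 8, 9, 16, 17, 24, 25, 32; that makes 9.

9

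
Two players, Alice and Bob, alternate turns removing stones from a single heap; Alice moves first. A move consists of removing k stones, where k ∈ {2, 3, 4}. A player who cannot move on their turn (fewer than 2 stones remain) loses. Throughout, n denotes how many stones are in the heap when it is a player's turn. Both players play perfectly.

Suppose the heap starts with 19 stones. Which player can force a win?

Bob wins.

Build the W/L table. Terminal = L. A non-terminal position is W if it has a move to some L; otherwise it is L.
n=0: no move → L
n=1: no move → L
n=2: →0(L), so W
n=3: →1(L), so W
n=4: →1(L), so W
n=5: →1(L), so W
n=6: →4(W), 3(W), 2(W) — all W, so L
n=7: →5(W), 4(W), 3(W) — all W, so L
n=8: →6(L), so W
n=9: →7(L), so W
n=10: →7(L), so W
n=11: →7(L), so W
n=12: →10(W), 9(W), 8(W) — all W, so L
n=13: →11(W), 10(W), 9(W) — all W, so L
n=14: →12(L), so W
n=15: →13(L), so W
n=16: →13(L), so W
n=17: →13(L), so W
n=18: →16(W), 15(W), 14(W) — all W, so L
n=19: →17(W), 16(W), 15(W) — all W, so L
Every move from 19 reaches a W position, so the mover loses.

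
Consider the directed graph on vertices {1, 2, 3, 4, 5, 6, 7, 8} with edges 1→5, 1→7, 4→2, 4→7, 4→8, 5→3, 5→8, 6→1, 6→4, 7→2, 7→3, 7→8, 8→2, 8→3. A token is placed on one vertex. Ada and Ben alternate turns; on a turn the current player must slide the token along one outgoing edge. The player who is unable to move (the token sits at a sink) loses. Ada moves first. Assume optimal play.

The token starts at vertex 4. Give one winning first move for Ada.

Move to 2.

Compute win/loss labels from the base case upward. A position with no move is L. Any other position is W if it can reach an L in one move, else L.
Every edge goes from a vertex to one that appears earlier in the order 3, 2, 8, 7, 5, 1, 4, 6, so processing vertices in that order labels each vertex after all of its successors.
3: no outgoing edge → L
2: no outgoing edge → L
8: reaches L-position 2 → W
7: reaches L-position 2 → W
5: reaches L-position 3 → W
1: only reaches 5(W), 7(W), all W → L
4: reaches L-position 2 → W
6: reaches L-position 1 → W
From 4, the L positions reachable in one move are: 2.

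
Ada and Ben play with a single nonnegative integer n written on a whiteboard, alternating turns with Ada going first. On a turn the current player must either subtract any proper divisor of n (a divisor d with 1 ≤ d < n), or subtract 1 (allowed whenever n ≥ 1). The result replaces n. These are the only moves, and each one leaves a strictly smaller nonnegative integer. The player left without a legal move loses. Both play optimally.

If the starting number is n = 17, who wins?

Build the W/L table. Terminal = L. A non-terminal position is W if it has a move to some L; otherwise it is L.
n=0: no move → L
n=1: →0(L), so W
n=2: →1(W) only, which is W, so L
n=3: →2(L), so W
n=4: →2(L), so W
n=5: →4(W) only, which is W, so L
n=6: →5(L), so W
n=7: →6(W) only, which is W, so L
n=8: →7(L), so W
n=9: →6(W), 8(W) — all W, so L
n=10: →5(L), so W
n=11: →10(W) only, which is W, so L
n=12: →9(L), so W
n=13: →12(W) only, which is W, so L
n=14: →7(L), so W
n=15: →10(W), 12(W), 14(W) — all W, so L
n=16: →15(L), so W
n=17: →16(W) only, which is W, so L
The starting position 17 is L: whatever Ada does, the opponent receives a W position.

Ben wins.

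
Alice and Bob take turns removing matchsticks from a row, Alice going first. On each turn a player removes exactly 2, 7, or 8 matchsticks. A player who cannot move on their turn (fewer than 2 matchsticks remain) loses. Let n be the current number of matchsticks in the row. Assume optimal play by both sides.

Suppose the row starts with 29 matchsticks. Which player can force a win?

Bob wins.

Use the standard recursion: the mover loses at a terminal position; elsewhere, the mover wins exactly when some move hands the opponent an L position.
n=0: no move → L
n=1: no move → L
n=2: reaches L-position 0 → W
n=3: reaches L-position 1 → W
n=4: only reaches 2(W), which is W → L
n=5: only reaches 3(W), which is W → L
n=6: reaches L-position 4 → W
n=7: reaches L-position 5 → W
n=8: reaches L-position 1 → W
n=9: reaches L-position 1 → W
n=10: only reaches 8(W), 3(W), 2(W), all W → L
n=11: reaches L-position 4 → W
n=12: reaches L-position 10 → W
n=13: reaches L-position 5 → W
n=14: only reaches 12(W), 7(W), 6(W), all W → L
n=15: only reaches 13(W), 8(W), 7(W), all W → L
n=16: reaches L-position 14 → W
n=17: reaches L-position 15 → W
n=18: reaches L-position 10 → W
n=19: only reaches 17(W), 12(W), 11(W), all W → L
n=20: only reaches 18(W), 13(W), 12(W), all W → L
n=21: reaches L-position 19 → W
n=22: reaches L-position 20 → W
n=23: reaches L-position 15 → W
n=24: only reaches 22(W), 17(W), 16(W), all W → L
n=25: only reaches 23(W), 18(W), 17(W), all W → L
n=26: reaches L-position 24 → W
n=27: reaches L-position 25 → W
n=28: reaches L-position 20 → W
n=29: only reaches 27(W), 22(W), 21(W), all W → L
The starting position 29 is L: whatever Alice does, the opponent receives a W position.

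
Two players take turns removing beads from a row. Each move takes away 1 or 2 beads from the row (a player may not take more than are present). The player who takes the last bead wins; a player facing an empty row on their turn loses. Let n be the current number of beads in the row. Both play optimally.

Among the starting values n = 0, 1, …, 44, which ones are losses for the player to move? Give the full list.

0, 3, 6, 9, 12, 15, 18, 21, 24, 27, 30, 33, 36, 39, 42

Positions with no move are L. A position that does have a move is losing for the player to move precisely when every available move leads to a winning position for the opponent. Fill in the labels:
n=0: no move → L
n=1: reaches L-position 0 → W
n=2: reaches L-position 0 → W
n=3: only reaches 2(W), 1(W), all W → L
n=4: reaches L-position 3 → W
n=5: reaches L-position 3 → W
n=6: only reaches 5(W), 4(W), all W → L
n=7: reaches L-position 6 → W
n=8: reaches L-position 6 → W
n=9: only reaches 8(W), 7(W), all W → L
n=10: reaches L-position 9 → W
n=11: reaches L-position 9 → W
n=12: only reaches 11(W), 10(W), all W → L
n=13: reaches L-position 12 → W
n=14: reaches L-position 12 → W
n=15: only reaches 14(W), 13(W), all W → L
n=16: reaches L-position 15 → W
n=17: reaches L-position 15 → W
n=18: only reaches 17(W), 16(W), all W → L
n=19: reaches L-position 18 → W
n=20: reaches L-position 18 → W
n=21: only reaches 20(W), 19(W), all W → L
n=22: reaches L-position 21 → W
n=23: reaches L-position 21 → W
n=24: only reaches 23(W), 22(W), all W → L
n=25: reaches L-position 24 → W
n=26: reaches L-position 24 → W
n=27: only reaches 26(W), 25(W), all W → L
n=28: reaches L-position 27 → W
n=29: reaches L-position 27 → W
n=30: only reaches 29(W), 28(W), all W → L
n=31: reaches L-position 30 → W
n=32: reaches L-position 30 → W
n=33: only reaches 32(W), 31(W), all W → L
n=34: reaches L-position 33 → W
n=35: reaches L-position 33 → W
n=36: only reaches 35(W), 34(W), all W → L
n=37: reaches L-position 36 → W
n=38: reaches L-position 36 → W
n=39: only reaches 38(W), 37(W), all W → L
n=40: reaches L-position 39 → W
n=41: reaches L-position 39 → W
n=42: only reaches 41(W), 40(W), all W → L
n=43: reaches L-position 42 → W
n=44: reaches L-position 42 → W
Reading off the rows marked L gives the requested list; there are 15 such values of n.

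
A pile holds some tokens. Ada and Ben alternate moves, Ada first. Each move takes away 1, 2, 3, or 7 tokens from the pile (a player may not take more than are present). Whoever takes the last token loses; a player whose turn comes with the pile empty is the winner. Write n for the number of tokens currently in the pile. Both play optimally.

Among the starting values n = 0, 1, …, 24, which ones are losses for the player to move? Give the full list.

1, 5, 9, 13, 17, 21

Work bottom-up. With no move the player to move wins. Otherwise the position is W if at least one move leads to an L position for the opponent, and L if every move leads to a W.
n=0: no move; the opponent has just taken the last token and therefore loses → W
n=1: L (sole option 0(W) is W)
n=2: W (go to 1, an L position)
n=3: W (go to 1, an L position)
n=4: W (go to 1, an L position)
n=5: L (options 4(W), 3(W), 2(W) are all W)
n=6: W (go to 5, an L position)
n=7: W (go to 5, an L position)
n=8: W (go to 5, an L position)
n=9: L (options 8(W), 7(W), 6(W), 2(W) are all W)
n=10: W (go to 9, an L position)
n=11: W (go to 9, an L position)
n=12: W (go to 9, an L position)
n=13: L (options 12(W), 11(W), 10(W), 6(W) are all W)
n=14: W (go to 13, an L position)
n=15: W (go to 13, an L position)
n=16: W (go to 13, an L position)
n=17: L (options 16(W), 15(W), 14(W), 10(W) are all W)
n=18: W (go to 17, an L position)
n=19: W (go to 17, an L position)
n=20: W (go to 17, an L position)
n=21: L (options 20(W), 19(W), 18(W), 14(W) are all W)
n=22: W (go to 21, an L position)
n=23: W (go to 21, an L position)
n=24: W (go to 21, an L position)
The losing starting values of n are exactly the entries labelled L in this table (6 of them).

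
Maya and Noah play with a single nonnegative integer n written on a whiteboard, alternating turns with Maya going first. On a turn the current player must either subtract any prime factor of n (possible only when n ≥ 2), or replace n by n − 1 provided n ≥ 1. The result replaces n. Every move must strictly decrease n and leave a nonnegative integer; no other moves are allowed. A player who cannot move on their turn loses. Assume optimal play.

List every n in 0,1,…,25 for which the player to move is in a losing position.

0, 4, 8, 12, 16, 20, 24

Positions with no move are L. A position that does have a move is losing for the player to move precisely when every available move leads to a winning position for the opponent. Fill in the labels:
n=0: no move → L
n=1: W (go to 0, an L position)
n=2: W (go to 0, an L position)
n=3: W (go to 0, an L position)
n=4: L (options 2(W), 3(W) are all W)
n=5: W (go to 0, an L position)
n=6: W (go to 4, an L position)
n=7: W (go to 0, an L position)
n=8: L (options 6(W), 7(W) are all W)
n=9: W (go to 8, an L position)
n=10: W (go to 8, an L position)
n=11: W (go to 0, an L position)
n=12: L (options 9(W), 10(W), 11(W) are all W)
n=13: W (go to 0, an L position)
n=14: W (go to 12, an L position)
n=15: W (go to 12, an L position)
n=16: L (options 14(W), 15(W) are all W)
n=17: W (go to 0, an L position)
n=18: W (go to 16, an L position)
n=19: W (go to 0, an L position)
n=20: L (options 15(W), 18(W), 19(W) are all W)
n=21: W (go to 20, an L position)
n=22: W (go to 20, an L position)
n=23: W (go to 0, an L position)
n=24: L (options 21(W), 22(W), 23(W) are all W)
n=25: W (go to 20, an L position)
Reading off the rows marked L gives the requested list; there are 7 such values of n.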